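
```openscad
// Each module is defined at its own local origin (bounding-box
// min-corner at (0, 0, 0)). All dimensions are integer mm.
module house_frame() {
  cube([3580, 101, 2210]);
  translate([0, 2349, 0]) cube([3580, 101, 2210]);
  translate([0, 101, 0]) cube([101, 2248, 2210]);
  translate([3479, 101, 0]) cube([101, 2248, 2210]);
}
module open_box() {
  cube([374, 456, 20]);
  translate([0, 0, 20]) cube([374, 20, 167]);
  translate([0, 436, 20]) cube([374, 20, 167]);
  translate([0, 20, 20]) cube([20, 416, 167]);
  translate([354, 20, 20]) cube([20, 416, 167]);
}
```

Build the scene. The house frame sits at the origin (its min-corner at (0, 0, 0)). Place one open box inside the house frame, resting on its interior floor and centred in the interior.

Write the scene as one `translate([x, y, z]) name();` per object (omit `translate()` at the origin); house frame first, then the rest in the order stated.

house_frame();
translate([1603, 997, 0]) open_box();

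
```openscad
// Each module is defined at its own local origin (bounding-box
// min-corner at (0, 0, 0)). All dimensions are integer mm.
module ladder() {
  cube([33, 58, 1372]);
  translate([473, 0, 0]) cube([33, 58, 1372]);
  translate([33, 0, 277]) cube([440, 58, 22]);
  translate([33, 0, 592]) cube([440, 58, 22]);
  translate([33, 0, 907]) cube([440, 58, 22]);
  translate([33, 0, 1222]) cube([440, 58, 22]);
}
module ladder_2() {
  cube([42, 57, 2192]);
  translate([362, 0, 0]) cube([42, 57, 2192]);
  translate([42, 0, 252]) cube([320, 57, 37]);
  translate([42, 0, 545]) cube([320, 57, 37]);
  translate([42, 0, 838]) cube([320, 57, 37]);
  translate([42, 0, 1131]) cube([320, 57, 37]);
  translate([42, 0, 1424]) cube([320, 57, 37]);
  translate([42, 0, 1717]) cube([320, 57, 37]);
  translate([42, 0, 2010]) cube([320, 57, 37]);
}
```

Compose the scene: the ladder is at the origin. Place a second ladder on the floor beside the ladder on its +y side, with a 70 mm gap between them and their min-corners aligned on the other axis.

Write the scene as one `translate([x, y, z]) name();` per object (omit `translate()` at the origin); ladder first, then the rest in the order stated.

ladder();
translate([0, 128, 0]) ladder_2();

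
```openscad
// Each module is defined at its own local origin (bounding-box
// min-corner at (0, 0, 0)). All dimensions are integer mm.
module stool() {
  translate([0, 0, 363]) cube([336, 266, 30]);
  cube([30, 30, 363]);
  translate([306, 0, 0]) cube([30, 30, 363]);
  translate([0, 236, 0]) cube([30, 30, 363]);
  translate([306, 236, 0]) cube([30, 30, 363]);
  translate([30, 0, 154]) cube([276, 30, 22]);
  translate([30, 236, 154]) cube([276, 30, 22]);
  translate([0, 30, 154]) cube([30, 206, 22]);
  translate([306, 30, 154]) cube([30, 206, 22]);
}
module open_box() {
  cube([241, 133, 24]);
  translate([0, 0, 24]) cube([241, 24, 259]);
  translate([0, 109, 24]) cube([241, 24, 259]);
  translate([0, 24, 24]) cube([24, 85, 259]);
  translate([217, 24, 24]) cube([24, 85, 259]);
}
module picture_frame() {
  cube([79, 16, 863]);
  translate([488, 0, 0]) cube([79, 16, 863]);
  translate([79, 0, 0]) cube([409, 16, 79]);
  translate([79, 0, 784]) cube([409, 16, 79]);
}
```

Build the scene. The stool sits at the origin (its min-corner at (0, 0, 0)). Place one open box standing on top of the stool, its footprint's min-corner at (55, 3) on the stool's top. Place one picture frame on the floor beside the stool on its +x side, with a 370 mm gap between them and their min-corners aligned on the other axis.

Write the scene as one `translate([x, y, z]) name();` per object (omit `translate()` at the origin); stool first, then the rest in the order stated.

stool();
translate([55, 3, 393]) open_box();
translate([706, 0, 0]) picture_frame();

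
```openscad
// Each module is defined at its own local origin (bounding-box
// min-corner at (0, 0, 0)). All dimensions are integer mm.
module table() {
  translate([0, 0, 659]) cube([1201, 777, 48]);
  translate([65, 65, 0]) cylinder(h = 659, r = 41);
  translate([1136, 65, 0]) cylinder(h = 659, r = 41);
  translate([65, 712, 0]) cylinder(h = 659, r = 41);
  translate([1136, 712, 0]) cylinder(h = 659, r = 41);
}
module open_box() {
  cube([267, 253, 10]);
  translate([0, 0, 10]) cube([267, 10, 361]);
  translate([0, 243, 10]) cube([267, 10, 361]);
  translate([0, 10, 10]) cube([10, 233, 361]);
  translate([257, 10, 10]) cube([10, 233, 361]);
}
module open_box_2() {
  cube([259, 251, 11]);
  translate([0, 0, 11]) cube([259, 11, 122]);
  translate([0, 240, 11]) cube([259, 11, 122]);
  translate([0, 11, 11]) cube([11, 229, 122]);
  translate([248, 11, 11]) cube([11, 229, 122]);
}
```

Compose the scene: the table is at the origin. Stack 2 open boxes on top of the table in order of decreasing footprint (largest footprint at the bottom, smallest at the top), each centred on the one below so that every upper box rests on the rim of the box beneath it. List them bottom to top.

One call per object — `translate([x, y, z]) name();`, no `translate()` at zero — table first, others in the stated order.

table();
translate([467, 262, 707]) open_box();
translate([471, 263, 1078]) open_box_2();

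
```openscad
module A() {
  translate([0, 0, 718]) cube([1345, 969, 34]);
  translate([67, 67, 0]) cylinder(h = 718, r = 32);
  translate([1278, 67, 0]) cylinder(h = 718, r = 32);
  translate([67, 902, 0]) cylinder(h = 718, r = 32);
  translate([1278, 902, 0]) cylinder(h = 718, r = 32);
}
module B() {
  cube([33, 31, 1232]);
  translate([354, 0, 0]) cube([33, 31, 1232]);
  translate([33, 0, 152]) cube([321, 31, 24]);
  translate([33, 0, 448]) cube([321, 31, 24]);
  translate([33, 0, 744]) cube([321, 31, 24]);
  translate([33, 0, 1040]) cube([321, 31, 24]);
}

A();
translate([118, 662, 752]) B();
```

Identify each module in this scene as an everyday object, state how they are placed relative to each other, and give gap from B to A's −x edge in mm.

A is a table. B is a ladder. The ladder is on top of the table. The gap from the ladder to the table's −x edge is 118 mm.

The ladder's min-x is at 118; the table's min-x is 0; gap = 118 mm.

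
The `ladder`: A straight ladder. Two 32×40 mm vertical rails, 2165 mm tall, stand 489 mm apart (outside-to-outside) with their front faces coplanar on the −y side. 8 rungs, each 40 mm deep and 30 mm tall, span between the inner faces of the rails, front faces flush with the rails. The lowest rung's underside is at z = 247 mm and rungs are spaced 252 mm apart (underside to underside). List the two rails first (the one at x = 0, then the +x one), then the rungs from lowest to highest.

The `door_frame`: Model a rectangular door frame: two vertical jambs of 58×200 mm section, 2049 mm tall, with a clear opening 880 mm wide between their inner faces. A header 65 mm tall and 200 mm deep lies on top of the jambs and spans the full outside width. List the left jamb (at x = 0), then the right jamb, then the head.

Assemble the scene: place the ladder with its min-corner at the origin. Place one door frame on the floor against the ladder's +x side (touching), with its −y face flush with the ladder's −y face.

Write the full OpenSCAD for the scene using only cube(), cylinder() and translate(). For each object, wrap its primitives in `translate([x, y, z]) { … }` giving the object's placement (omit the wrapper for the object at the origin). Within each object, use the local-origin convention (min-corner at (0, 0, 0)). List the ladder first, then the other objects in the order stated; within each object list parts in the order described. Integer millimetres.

cube([32, 40, 2165]);
translate([457, 0, 0]) cube([32, 40, 2165]);
translate([32, 0, 247]) cube([425, 40, 30]);
translate([32, 0, 499]) cube([425, 40, 30]);
translate([32, 0, 751]) cube([425, 40, 30]);
translate([32, 0, 1003]) cube([425, 40, 30]);
translate([32, 0, 1255]) cube([425, 40, 30]);
translate([32, 0, 1507]) cube([425, 40, 30]);
translate([32, 0, 1759]) cube([425, 40, 30]);
translate([32, 0, 2011]) cube([425, 40, 30]);
translate([489, 0, 0]) {
  cube([58, 200, 2049]);
  translate([938, 0, 0]) cube([58, 200, 2049]);
  translate([0, 0, 2049]) cube([996, 200, 65]);
}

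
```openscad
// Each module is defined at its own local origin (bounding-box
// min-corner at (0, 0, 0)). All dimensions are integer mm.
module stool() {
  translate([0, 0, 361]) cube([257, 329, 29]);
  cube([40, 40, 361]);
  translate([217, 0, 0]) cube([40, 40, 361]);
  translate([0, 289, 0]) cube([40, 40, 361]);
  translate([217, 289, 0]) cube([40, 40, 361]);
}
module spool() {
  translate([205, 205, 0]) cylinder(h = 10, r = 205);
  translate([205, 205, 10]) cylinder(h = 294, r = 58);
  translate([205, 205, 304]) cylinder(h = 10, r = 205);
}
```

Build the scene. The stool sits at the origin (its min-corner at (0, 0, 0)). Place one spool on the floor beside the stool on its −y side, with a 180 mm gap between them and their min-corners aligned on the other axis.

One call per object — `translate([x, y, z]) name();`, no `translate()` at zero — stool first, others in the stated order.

stool();
translate([0, -590, 0]) spool();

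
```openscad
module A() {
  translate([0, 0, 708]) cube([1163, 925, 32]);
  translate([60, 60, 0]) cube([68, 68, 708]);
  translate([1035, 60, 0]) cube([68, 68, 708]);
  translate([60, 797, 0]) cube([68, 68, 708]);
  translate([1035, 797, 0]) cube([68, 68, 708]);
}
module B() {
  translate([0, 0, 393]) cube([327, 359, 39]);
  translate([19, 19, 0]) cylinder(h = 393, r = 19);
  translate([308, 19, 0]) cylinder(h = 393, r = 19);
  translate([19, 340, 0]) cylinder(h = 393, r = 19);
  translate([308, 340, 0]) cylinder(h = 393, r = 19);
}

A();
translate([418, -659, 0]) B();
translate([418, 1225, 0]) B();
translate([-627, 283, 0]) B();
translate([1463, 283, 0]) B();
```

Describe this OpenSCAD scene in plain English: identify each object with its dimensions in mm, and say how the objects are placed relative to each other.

A is a table with a 1163×925 mm rectangular top, 32 mm thick, top surface at z = 740 mm, supported by four 68×68 mm square legs, each inset 60 mm from the nearest pair of top edges, running from the floor.

B is a four-legged stool. The seat is 327×359 mm, 39 mm thick, top at z = 432 mm. It stands on four round legs, each 38 mm in diameter, from z = 0 to the seat underside, each leg's axis is inset half a diameter from the nearest pair of seat edges (so the leg's bounding box is flush with the corner).

Four stools sit around the table at the −y, +y, −x, +x sides.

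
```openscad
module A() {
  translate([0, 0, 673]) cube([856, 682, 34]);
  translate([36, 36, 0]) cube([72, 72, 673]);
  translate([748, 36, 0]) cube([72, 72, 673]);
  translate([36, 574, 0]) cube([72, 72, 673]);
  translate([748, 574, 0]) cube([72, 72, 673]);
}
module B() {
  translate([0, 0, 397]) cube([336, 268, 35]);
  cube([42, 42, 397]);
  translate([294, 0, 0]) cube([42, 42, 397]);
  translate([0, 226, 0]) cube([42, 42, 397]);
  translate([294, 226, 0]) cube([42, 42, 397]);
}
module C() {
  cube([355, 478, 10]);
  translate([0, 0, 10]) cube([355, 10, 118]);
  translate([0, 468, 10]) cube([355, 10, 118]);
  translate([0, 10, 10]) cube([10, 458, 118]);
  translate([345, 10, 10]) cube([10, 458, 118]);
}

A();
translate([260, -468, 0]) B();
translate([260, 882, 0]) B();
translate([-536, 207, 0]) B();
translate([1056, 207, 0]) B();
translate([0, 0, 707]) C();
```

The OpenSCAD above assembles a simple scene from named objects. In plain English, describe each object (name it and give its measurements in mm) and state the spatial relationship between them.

A is a table with a 856×682 mm rectangular top, 34 mm thick, top surface at z = 707 mm, supported by four 72×72 mm square legs, each inset 36 mm from the nearest pair of top edges, running from the floor.

B is a four-legged stool. The seat is 336×268 mm, 35 mm thick, top at z = 432 mm. It stands on four square legs, each 42×42 mm in cross-section, from z = 0 to the seat underside, each flush with a corner of the seat.

C is an open-topped rectangular box: outside dimensions 355×478×128 mm, with a uniform wall and base thickness of 10 mm. The base is a full 355×478 slab on the floor; four walls sit on top of the base. The front and back walls (the −y and +y sides) span the full width; the two side walls fit between them.

Four stools sit around the table at the −y, +y, −x, +x sides. The open box is on top of the table.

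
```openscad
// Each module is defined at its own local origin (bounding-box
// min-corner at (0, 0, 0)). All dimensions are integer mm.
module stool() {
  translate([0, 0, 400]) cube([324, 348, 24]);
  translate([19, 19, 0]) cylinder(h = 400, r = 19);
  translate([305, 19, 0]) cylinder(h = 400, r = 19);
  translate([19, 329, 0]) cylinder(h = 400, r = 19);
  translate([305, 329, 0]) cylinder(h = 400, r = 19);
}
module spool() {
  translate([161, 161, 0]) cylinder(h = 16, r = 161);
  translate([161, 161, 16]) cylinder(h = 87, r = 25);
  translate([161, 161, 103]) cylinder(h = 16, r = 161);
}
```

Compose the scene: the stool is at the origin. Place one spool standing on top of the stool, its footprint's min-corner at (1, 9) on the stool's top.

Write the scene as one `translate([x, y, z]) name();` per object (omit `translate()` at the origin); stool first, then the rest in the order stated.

stool();
translate([1, 9, 424]) spool();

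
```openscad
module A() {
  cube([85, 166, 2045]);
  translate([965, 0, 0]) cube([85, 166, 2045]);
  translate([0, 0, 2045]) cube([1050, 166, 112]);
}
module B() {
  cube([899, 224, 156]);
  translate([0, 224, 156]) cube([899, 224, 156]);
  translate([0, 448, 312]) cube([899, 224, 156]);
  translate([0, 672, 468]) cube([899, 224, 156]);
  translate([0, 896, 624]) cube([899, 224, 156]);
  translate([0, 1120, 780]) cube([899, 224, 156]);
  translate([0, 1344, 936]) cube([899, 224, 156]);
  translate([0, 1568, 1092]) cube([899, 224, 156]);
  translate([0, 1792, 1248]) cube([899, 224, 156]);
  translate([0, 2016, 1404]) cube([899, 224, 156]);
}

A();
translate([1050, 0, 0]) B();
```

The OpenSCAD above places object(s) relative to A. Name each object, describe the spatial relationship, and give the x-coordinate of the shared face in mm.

A is a door frame. B is a staircase. The staircase is against the door frame's +x side, with their −y faces flush. The x-coordinate of the shared face is 1050 mm.

The door frame's +x face and the staircase's −x face are both at x = 1050 mm.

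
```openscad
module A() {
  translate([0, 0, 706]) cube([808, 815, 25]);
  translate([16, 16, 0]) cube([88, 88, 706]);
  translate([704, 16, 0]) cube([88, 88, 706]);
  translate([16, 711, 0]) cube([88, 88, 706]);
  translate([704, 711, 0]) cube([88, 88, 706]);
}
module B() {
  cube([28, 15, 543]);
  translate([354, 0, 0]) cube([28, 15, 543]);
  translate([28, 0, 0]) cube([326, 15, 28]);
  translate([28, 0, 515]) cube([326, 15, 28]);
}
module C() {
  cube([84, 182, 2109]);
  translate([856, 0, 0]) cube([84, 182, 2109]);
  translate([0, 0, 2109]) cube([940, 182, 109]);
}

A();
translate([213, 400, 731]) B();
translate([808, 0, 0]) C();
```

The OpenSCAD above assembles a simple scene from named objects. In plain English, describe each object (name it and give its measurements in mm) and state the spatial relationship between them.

A is a rectangular dining table. The top is 808×815×25 mm with its upper surface at z = 731 mm. It stands on four 88×88 mm square legs, each inset 16 mm from the nearest pair of top edges, running from the floor to the underside of the top.

B is a rectangular picture frame lying in the x–z plane (depth along y). The opening is 326 mm wide (x) by 487 mm tall (z), surrounded by a border 28 mm wide on all four sides. The frame is 15 mm deep and is made of two full-height vertical stiles with two horizontal rails fitted between them.

C is a door frame. The clear opening is 772 mm wide and 2109 mm high. Two 84 mm wide jambs, 182 mm deep, stand either side of the opening from the floor to the top of the opening. A 109 mm thick head sits across the top of both jambs, spanning the full outside width of the frame.

The picture frame is on top of the table, centred. The door frame is against the table's +x side, with their −y faces flush.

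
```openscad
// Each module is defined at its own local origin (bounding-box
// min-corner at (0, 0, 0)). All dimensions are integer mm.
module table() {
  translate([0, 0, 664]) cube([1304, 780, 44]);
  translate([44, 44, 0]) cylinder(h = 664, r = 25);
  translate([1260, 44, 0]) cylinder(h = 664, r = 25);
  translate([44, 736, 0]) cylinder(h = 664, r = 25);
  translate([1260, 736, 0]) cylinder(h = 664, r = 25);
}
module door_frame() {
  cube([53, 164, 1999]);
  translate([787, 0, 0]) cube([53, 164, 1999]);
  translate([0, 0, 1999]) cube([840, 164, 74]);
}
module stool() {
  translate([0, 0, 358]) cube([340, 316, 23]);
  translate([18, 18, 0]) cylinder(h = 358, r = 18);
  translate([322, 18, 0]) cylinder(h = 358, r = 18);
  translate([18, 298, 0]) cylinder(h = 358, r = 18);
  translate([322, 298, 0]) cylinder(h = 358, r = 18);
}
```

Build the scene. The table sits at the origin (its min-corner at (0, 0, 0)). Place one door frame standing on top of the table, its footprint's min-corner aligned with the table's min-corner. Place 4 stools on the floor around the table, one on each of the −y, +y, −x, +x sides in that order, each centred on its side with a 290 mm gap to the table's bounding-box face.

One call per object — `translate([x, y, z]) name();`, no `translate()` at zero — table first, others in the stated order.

table();
translate([0, 0, 708]) door_frame();
translate([482, -606, 0]) stool();
translate([482, 1070, 0]) stool();
translate([-630, 232, 0]) stool();
translate([1594, 232, 0]) stool();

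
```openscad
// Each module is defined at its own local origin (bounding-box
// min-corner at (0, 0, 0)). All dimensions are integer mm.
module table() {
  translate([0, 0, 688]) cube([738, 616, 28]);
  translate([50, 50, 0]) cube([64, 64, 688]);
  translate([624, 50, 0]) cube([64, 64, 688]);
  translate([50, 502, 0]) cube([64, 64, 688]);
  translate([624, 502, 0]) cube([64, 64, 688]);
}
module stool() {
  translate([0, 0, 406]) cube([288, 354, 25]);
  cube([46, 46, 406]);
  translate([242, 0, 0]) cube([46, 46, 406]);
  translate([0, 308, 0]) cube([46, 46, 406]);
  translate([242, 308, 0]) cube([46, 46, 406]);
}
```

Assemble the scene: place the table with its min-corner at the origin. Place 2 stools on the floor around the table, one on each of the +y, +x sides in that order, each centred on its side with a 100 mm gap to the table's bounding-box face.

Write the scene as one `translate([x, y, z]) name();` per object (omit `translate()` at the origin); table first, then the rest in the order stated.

table();
translate([225, 716, 0]) stool();
translate([838, 131, 0]) stool();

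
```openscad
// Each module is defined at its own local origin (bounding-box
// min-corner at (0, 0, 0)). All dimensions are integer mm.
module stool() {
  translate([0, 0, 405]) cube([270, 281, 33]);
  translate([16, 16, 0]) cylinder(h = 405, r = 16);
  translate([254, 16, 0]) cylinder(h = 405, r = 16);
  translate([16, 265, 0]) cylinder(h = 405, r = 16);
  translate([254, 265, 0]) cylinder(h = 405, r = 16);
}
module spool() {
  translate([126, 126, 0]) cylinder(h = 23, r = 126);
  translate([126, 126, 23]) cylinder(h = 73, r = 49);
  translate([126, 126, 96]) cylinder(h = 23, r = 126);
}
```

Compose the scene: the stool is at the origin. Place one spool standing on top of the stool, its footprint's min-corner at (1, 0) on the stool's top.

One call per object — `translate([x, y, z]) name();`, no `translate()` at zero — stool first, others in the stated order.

stool();
translate([1, 0, 438]) spool();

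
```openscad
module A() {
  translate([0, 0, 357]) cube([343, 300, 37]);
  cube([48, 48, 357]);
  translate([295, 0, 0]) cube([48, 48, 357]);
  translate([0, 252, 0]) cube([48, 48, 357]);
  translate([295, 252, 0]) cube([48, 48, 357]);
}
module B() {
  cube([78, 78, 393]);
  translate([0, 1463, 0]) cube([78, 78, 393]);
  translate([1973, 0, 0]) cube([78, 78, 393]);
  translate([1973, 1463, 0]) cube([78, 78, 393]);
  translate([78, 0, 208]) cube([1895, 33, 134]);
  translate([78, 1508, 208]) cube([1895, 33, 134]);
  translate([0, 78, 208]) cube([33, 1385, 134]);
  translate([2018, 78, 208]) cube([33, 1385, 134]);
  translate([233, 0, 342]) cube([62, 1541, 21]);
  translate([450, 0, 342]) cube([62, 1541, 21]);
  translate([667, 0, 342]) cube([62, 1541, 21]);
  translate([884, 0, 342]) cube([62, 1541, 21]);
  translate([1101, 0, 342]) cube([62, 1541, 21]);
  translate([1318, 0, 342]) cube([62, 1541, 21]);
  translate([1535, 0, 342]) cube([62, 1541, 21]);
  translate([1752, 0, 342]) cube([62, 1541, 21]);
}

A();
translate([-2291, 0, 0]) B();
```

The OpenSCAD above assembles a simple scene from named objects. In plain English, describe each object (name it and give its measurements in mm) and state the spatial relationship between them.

A is a four-legged stool. The seat is 343×300 mm, 37 mm thick, top at z = 394 mm. It stands on four square legs, each 48×48 mm in cross-section, from z = 0 to the seat underside, each flush with a corner of the seat.

B is a bed frame 2051 mm long (x) by 1541 mm wide (y). Four 78×78 mm corner posts, 393 mm tall, at the corners of the footprint. Four rails of 33 mm thickness and 134 mm height run between adjacent posts with their undersides at z = 208 mm, their outer faces flush with the outside of the frame (the two x-running rails run between the posts' inner faces; the two y-running rails run between the posts' inner faces). 8 slats, each 62 mm wide (x) and 21 mm thick, lie across the top of the two x-running rails, running the full 1541 mm width of the frame in y; the slats are evenly spaced along x between the inner faces of the end posts with equal gaps (rounded down to the nearest mm) at the −x end and between each pair — any rounding remainder accumulates at the +x end.

The bed frame is on the floor beside the stool on its −x side.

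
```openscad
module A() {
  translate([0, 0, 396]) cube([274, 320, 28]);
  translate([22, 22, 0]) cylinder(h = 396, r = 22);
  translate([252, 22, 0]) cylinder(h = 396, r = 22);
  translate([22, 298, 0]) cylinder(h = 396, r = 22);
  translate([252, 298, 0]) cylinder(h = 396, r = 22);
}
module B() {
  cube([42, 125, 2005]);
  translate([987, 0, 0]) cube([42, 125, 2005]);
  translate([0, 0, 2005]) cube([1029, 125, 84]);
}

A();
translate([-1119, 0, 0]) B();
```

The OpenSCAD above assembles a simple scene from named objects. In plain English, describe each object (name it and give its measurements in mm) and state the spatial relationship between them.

A is a four-legged stool. The seat is 274×320 mm, 28 mm thick, top at z = 424 mm. It stands on four round legs, each 44 mm in diameter, from z = 0 to the seat underside, each leg's axis is inset half a diameter from the nearest pair of seat edges (so the leg's bounding box is flush with the corner).

B is a door frame. The clear opening is 945 mm wide and 2005 mm high. Two 42 mm wide jambs, 125 mm deep, stand either side of the opening from the floor to the top of the opening. A 84 mm thick head sits across the top of both jambs, spanning the full outside width of the frame.

The door frame is on the floor beside the stool on its −x side.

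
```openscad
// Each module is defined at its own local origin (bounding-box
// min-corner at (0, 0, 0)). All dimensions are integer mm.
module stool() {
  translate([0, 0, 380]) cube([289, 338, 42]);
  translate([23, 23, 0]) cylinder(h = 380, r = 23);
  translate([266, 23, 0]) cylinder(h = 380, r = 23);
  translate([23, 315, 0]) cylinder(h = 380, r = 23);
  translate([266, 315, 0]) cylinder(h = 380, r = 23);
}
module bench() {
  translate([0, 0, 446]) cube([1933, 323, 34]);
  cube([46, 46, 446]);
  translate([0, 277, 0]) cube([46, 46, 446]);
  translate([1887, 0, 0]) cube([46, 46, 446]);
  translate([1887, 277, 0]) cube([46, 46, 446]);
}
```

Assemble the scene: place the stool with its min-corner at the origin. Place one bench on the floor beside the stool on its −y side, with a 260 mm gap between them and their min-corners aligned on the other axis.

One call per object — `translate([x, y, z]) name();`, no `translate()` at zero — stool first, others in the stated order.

stool();
translate([0, -583, 0]) bench();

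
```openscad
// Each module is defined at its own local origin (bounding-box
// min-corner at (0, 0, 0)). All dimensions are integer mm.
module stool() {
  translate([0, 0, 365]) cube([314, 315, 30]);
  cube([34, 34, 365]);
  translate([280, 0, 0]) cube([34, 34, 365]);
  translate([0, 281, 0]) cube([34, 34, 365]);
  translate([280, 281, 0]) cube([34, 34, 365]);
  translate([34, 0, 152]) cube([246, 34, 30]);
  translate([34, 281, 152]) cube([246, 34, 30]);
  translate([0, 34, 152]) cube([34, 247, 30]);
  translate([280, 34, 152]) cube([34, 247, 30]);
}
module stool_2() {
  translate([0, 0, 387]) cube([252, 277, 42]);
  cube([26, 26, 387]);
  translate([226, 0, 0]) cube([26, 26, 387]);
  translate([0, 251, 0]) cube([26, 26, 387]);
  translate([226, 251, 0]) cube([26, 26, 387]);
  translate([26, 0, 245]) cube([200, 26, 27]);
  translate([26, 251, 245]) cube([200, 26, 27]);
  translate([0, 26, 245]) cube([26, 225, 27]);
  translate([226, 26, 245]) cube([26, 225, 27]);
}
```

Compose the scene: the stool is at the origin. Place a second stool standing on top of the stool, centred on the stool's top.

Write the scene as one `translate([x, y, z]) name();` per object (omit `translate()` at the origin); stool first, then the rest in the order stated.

stool();
translate([31, 19, 395]) stool_2();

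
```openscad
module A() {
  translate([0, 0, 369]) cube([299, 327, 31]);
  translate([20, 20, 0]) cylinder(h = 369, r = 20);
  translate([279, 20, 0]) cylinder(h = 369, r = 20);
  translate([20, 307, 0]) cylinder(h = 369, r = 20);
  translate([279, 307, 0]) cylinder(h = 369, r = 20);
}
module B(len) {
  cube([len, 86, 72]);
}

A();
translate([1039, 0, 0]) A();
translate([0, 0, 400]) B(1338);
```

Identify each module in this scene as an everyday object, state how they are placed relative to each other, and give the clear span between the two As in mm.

Second stool starts at x = 1039; first ends at x = 299; clear span = 1039 − 299 = 740 mm.

A is a stool. B is a beam. A beam spans the tops of two stools. The clear span between the two stools is 740 mm.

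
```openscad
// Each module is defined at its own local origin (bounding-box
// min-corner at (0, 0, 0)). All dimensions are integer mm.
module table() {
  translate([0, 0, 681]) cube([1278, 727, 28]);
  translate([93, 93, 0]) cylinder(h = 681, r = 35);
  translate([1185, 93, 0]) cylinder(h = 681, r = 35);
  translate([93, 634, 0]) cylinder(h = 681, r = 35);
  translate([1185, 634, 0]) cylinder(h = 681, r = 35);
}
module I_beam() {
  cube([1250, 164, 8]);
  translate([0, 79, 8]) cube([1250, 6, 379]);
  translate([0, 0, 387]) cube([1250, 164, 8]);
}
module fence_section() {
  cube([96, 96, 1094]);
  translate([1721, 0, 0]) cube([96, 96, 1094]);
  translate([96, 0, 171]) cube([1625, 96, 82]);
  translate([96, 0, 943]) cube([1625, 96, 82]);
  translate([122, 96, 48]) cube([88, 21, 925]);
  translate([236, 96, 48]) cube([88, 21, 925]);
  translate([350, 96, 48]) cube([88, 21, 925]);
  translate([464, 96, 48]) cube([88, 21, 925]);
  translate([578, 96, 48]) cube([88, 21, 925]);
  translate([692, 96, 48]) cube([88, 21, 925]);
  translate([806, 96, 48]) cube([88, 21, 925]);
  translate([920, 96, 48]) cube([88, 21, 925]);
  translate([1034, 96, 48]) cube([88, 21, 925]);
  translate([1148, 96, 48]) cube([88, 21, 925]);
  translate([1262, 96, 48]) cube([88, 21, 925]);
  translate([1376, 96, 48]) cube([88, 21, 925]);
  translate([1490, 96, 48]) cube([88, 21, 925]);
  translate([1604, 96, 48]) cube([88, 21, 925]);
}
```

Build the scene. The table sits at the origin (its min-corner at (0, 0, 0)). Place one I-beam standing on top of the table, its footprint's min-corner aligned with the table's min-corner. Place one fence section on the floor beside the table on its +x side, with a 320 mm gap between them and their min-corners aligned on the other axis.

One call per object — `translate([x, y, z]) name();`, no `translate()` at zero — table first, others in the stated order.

table();
translate([0, 0, 709]) I_beam();
translate([1598, 0, 0]) fence_section();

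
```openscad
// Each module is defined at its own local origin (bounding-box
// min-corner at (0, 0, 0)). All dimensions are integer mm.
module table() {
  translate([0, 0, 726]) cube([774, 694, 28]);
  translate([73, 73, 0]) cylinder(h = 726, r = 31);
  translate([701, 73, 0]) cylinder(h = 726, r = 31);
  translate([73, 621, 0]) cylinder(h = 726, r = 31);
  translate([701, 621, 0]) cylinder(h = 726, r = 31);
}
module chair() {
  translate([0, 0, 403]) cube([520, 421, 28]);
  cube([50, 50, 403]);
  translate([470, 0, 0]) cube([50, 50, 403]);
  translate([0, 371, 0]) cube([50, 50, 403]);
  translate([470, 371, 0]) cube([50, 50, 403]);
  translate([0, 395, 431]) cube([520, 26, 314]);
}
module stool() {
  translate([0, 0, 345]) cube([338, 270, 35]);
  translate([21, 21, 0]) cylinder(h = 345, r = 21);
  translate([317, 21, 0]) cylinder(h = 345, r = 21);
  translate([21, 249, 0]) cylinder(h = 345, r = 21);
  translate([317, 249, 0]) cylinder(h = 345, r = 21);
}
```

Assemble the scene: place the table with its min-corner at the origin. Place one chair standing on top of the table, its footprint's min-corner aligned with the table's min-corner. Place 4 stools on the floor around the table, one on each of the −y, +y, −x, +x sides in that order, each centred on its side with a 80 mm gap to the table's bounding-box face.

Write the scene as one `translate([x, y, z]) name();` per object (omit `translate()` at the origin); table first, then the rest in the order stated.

table();
translate([0, 0, 754]) chair();
translate([218, -350, 0]) stool();
translate([218, 774, 0]) stool();
translate([-418, 212, 0]) stool();
translate([854, 212, 0]) stool();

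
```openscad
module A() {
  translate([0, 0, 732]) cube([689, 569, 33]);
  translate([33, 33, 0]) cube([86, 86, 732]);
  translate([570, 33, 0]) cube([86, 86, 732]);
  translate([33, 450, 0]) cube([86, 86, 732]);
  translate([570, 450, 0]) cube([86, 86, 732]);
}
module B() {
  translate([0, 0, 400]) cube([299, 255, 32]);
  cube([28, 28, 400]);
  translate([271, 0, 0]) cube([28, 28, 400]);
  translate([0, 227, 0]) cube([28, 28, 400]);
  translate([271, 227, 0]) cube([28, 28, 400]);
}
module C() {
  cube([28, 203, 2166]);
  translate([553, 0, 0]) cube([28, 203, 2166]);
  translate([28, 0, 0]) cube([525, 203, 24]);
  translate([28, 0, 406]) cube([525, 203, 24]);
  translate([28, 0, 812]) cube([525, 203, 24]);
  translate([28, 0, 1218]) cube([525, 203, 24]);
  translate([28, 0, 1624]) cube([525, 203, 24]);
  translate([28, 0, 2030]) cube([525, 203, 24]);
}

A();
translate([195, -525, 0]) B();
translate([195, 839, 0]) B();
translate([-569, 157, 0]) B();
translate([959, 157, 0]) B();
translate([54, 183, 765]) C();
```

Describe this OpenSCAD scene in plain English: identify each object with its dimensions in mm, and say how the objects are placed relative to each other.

A is a table with a 689×569 mm rectangular top, 33 mm thick, top surface at z = 765 mm, supported by four 86×86 mm square legs, each inset 33 mm from the nearest pair of top edges, running from the floor.

B is a simple wooden stool: a rectangular seat 299 mm (x) by 255 mm (y), 32 mm thick, top face at z = 432 mm, on four square legs, each 28×28 mm in cross-section. The legs rest on z = 0, each flush with a corner of the seat.

C is a bookshelf 581 mm wide overall, 203 mm deep and 2166 mm tall. The two sides are 28 mm thick vertical panels. 6 horizontal shelves of 24 mm thickness span between the inner faces of the sides; the lowest shelf sits on the floor and shelves are stacked with a clear vertical gap of 382 mm between each pair.

Four stools sit around the table at the −y, +y, −x, +x sides. The bookshelf is on top of the table, centred.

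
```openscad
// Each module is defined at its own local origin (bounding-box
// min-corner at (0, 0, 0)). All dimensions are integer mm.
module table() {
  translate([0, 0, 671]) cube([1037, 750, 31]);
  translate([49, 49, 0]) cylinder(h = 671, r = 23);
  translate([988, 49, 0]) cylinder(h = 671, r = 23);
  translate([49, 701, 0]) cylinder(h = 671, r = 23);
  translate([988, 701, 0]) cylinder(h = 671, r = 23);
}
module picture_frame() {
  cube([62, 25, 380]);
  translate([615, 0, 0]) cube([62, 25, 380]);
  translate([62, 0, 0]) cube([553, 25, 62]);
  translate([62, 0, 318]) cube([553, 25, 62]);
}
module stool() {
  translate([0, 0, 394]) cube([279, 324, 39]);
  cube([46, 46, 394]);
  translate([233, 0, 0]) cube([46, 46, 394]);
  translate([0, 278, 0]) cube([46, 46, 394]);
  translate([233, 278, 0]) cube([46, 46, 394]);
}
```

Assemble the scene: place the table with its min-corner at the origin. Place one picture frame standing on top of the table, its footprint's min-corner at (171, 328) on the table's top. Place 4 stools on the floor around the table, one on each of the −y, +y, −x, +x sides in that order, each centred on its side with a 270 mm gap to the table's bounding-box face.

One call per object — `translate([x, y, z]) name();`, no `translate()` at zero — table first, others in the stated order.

table();
translate([171, 328, 702]) picture_frame();
translate([379, -594, 0]) stool();
translate([379, 1020, 0]) stool();
translate([-549, 213, 0]) stool();
translate([1307, 213, 0]) stool();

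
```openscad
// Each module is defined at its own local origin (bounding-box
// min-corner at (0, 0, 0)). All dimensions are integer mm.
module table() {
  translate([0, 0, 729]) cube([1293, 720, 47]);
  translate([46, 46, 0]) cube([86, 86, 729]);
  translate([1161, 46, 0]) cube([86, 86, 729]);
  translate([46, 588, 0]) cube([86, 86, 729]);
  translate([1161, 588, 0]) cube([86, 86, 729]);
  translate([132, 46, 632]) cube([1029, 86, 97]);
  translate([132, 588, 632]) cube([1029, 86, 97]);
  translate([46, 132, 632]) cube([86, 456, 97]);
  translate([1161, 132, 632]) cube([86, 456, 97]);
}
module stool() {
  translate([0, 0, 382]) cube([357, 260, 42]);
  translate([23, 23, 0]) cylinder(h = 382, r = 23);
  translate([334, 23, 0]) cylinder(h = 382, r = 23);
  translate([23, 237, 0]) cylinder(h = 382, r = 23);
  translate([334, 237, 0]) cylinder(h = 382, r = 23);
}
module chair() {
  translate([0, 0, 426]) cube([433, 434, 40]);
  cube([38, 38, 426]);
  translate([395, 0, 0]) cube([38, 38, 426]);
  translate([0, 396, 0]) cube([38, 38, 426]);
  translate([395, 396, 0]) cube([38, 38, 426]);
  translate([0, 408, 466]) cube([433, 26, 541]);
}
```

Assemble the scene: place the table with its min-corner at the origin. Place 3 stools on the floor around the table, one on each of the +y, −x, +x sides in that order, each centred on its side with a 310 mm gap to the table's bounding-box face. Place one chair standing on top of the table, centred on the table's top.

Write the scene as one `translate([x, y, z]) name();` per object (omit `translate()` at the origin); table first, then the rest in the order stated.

table();
translate([468, 1030, 0]) stool();
translate([-667, 230, 0]) stool();
translate([1603, 230, 0]) stool();
translate([430, 143, 776]) chair();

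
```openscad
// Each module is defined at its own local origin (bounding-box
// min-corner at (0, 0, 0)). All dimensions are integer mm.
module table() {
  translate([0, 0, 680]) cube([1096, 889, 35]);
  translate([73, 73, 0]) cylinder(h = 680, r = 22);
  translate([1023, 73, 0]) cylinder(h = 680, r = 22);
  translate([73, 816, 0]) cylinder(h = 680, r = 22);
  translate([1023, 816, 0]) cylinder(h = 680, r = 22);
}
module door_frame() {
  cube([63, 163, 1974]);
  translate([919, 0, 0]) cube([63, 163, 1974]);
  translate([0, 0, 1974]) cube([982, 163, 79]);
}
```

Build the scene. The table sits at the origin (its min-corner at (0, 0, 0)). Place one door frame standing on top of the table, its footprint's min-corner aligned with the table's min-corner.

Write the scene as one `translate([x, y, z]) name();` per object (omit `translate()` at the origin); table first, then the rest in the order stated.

table();
translate([0, 0, 715]) door_frame();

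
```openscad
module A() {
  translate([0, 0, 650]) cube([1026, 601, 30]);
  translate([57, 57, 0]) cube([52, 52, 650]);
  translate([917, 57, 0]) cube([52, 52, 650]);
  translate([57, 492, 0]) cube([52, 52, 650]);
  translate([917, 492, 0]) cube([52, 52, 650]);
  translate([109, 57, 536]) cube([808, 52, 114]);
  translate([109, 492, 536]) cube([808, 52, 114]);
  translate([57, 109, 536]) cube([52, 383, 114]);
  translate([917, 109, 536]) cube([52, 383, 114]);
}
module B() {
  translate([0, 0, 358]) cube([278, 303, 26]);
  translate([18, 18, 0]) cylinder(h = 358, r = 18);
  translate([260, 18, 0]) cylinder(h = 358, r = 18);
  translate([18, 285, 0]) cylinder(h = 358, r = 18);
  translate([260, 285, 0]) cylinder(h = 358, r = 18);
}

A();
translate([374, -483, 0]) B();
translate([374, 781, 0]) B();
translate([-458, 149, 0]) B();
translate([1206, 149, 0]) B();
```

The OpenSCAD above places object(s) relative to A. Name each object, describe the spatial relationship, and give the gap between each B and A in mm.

Each stool's nearest face is 180 mm from the table's bounding box.

A is a table. B is a stool. Four stools sit around the table at the −y, +y, −x, +x sides. The gap between each stool and the table is 180 mm.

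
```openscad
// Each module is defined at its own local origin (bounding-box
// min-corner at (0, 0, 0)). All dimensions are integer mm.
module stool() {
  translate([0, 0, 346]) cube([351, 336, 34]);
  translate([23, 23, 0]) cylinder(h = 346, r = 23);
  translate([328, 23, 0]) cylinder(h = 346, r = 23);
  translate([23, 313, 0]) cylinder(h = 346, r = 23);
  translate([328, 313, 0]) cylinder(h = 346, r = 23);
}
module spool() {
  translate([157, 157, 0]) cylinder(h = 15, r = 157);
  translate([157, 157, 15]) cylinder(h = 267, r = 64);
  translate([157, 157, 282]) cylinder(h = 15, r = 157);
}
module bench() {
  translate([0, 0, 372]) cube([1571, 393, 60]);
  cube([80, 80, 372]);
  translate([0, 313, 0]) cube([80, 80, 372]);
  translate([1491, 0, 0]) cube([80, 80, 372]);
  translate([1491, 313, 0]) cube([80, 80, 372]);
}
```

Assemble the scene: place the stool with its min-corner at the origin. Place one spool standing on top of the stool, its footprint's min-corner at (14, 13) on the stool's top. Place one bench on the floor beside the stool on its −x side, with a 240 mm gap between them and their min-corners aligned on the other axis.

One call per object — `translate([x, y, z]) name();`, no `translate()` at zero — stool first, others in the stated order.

stool();
translate([14, 13, 380]) spool();
translate([-1811, 0, 0]) bench();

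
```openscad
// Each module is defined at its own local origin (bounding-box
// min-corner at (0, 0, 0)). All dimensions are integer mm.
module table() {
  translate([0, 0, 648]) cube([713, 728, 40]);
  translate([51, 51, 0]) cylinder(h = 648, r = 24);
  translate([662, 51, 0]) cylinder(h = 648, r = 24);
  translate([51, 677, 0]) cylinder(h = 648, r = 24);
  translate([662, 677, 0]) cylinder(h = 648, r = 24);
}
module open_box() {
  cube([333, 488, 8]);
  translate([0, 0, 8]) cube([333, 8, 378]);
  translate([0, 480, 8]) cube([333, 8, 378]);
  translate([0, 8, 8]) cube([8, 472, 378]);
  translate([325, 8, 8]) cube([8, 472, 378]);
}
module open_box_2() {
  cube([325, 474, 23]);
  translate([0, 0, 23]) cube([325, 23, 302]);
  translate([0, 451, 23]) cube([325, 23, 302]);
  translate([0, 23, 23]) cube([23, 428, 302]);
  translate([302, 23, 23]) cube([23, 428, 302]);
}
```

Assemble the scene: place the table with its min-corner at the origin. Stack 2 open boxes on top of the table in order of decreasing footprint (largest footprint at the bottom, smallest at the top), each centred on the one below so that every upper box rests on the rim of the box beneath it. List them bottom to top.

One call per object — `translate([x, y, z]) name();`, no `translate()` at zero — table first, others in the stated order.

table();
translate([190, 120, 688]) open_box();
translate([194, 127, 1074]) open_box_2();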